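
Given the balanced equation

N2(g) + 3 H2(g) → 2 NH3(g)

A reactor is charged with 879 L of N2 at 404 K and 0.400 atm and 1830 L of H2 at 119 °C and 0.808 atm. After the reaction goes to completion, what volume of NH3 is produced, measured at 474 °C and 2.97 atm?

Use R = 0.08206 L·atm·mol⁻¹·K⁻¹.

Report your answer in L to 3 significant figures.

n(N2) = PV/RT = (0.400 × 879) / (0.08206 × 404) = 10.61 mol
n(H2) = PV/RT = (0.808 × 1830) / (0.08206 × 392.15) = 45.95 mol
For 10.61 mol N2, stoichiometry requires (3/1) × 10.61 = 31.83 mol H2; 45.95 mol is available, so N2 is limiting.
n(NH3) = (2/1) × 10.61 = 21.22 mol
V(NH3) = nRT/P = 21.22 × 0.08206 × 747.15 / 2.97 = 438.1 L

438 L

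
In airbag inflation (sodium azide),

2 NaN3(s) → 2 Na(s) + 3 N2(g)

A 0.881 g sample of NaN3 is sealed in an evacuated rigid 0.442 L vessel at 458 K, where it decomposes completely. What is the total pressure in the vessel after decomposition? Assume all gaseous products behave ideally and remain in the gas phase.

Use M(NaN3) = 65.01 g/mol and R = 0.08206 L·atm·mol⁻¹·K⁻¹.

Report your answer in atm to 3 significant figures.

n(NaN3) = 0.881 / 65.01 = 0.01355 mol
n(gas produced) = (3/2) × 0.01355 = 0.02032 mol
P = nRT/V = 0.02032 × 0.08206 × 458 / 0.442 = 1.728 atm

1.73 atm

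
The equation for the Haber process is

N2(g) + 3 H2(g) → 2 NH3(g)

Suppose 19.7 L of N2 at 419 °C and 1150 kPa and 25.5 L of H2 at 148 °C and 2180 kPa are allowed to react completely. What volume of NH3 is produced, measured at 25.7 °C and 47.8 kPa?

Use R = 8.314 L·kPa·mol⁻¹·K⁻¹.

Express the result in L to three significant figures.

409 L

n(N2) = PV/RT = (1150 × 19.7) / (8.314 × 692.15) = 3.937 mol
n(H2) = PV/RT = (2180 × 25.5) / (8.314 × 421.15) = 15.88 mol
For 3.937 mol N2, stoichiometry requires (3/1) × 3.937 = 11.81 mol H2; 15.88 mol is available, so N2 is limiting.
n(NH3) = (2/1) × 3.937 = 7.874 mol
V(NH3) = nRT/P = 7.874 × 8.314 × 298.85 / 47.8 = 409.3 L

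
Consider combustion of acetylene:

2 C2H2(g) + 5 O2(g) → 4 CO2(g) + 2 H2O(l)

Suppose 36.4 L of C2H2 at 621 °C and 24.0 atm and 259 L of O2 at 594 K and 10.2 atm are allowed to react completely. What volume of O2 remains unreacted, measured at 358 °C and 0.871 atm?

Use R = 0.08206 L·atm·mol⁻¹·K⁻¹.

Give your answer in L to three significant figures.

n(C2H2) = PV/RT = (24.0 × 36.4) / (0.08206 × 894.15) = 11.91 mol
n(O2) = PV/RT = (10.2 × 259) / (0.08206 × 594) = 54.20 mol
For 11.91 mol C2H2, stoichiometry requires (5/2) × 11.91 = 29.77 mol O2; 54.20 mol is available, so C2H2 is limiting.
n(O2) consumed = (5/2) × 11.91 = 29.77 mol; remaining = 54.20 − 29.77 = 24.43 mol
V(O2) = nRT/P = 24.43 × 0.08206 × 631.15 / 0.871 = 1453 L

1450 L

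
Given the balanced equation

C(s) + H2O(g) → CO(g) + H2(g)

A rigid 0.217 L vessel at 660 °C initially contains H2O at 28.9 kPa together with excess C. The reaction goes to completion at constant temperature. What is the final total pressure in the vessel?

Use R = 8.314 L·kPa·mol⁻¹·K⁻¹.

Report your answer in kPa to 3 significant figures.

Rigid vessel, constant T ⇒ P scales with total gas moles (1 → 2).
P_final = (2/1) × 28.9 = 57.80 kPa

57.8 kPa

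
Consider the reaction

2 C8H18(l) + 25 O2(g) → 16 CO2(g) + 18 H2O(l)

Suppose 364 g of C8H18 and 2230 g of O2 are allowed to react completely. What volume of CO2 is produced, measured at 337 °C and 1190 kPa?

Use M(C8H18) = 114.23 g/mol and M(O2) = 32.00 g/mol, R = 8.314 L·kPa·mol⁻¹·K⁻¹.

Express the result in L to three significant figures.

n(C8H18) = 364 / 114.23 = 3.187 mol
n(O2) = 2230 / 32.00 = 69.69 mol
For 3.187 mol C8H18, stoichiometry requires (25/2) × 3.187 = 39.84 mol O2; 69.69 mol is available, so C8H18 is limiting.
n(CO2) = (16/2) × 3.187 = 25.50 mol
V(CO2) = nRT/P = 25.50 × 8.314 × 610.15 / 1190 = 108.7 L

109 L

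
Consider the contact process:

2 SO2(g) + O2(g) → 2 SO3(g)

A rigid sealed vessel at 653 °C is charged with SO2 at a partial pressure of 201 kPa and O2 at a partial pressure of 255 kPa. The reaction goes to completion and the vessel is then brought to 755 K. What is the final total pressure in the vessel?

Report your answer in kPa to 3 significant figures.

Because the vessel is rigid and T is held at 653 °C, work the stoichiometry in partial pressures (P_i = n_iRT/V).
P(O2) required for 201 kPa of SO2 = (1/2) × 201 = 100.5 kPa; available 255 kPa, so SO2 is limiting.
P(O2) remaining = 255 − (1/2) × 201 = 154.5 kPa
P(gaseous products) = (2)/2 × 201 = 201.0 kPa
P_total at 653 °C = 154.5 + 201.0 = 355.5 kPa
Scaling to 755 K: P = 355.5 × 755/926.15 = 289.8 kPa

290 kPa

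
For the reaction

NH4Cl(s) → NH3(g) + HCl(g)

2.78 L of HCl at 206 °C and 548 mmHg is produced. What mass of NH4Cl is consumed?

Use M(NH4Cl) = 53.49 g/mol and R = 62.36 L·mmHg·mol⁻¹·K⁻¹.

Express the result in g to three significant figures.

n(HCl) = PV/RT = (548 × 2.78) / (62.36 × 479.15) = 0.05099 mol
n(NH4Cl) = (1/1) × 0.05099 = 0.05099 mol
m(NH4Cl) = 0.05099 × 53.49 = 2.727 g

2.73 g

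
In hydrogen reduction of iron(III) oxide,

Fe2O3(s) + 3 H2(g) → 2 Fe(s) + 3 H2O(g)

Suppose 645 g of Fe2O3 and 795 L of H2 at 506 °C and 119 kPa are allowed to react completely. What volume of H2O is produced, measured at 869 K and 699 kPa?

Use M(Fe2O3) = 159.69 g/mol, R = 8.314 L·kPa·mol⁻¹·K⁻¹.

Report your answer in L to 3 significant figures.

125 L

n(Fe2O3) = 645 / 159.69 = 4.039 mol
n(H2) = PV/RT = (119 × 795) / (8.314 × 779.15) = 14.60 mol
For 4.039 mol Fe2O3, stoichiometry requires (3/1) × 4.039 = 12.12 mol H2; 14.60 mol is available, so Fe2O3 is limiting.
n(H2O) = (3/1) × 4.039 = 12.12 mol
V(H2O) = nRT/P = 12.12 × 8.314 × 869 / 699 = 125.3 L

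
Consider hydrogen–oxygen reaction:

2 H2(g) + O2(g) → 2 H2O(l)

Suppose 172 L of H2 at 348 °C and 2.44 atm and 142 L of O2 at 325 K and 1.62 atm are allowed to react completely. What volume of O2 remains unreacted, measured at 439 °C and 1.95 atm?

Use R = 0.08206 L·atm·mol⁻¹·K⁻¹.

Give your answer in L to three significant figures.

n(H2) = PV/RT = (2.44 × 172) / (0.08206 × 621.15) = 8.234 mol
n(O2) = PV/RT = (1.62 × 142) / (0.08206 × 325) = 8.626 mol
For 8.234 mol H2, stoichiometry requires (1/2) × 8.234 = 4.117 mol O2; 8.626 mol is available, so H2 is limiting.
n(O2) consumed = (1/2) × 8.234 = 4.117 mol; remaining = 8.626 − 4.117 = 4.509 mol
V(O2) = nRT/P = 4.509 × 0.08206 × 712.15 / 1.95 = 135.1 L

135 L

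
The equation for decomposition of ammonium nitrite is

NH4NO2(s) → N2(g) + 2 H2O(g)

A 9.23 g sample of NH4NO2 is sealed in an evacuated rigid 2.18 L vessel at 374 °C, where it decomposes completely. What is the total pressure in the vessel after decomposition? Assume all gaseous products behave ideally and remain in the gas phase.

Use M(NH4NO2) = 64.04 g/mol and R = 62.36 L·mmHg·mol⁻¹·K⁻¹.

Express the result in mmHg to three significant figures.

8000 mmHg

n(NH4NO2) = 9.23 / 64.04 = 0.1441 mol
n(gas produced) = (3/1) × 0.1441 = 0.4323 mol
P = nRT/V = 0.4323 × 62.36 × 647.15 / 2.18 = 8003 mmHg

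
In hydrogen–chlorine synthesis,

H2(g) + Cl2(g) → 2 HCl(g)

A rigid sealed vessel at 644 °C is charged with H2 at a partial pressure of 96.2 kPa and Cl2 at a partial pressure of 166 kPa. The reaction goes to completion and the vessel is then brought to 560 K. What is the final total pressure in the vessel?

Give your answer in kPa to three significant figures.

Because the vessel is rigid and T is held at 644 °C, work the stoichiometry in partial pressures (P_i = n_iRT/V).
P(Cl2) required for 96.2 kPa of H2 = (1/1) × 96.2 = 96.20 kPa; available 166 kPa, so H2 is limiting.
P(Cl2) remaining = 166 − (1/1) × 96.2 = 69.80 kPa
P(gaseous products) = (2)/1 × 96.2 = 192.4 kPa
P_total at 644 °C = 69.80 + 192.4 = 262.2 kPa
Scaling to 560 K: P = 262.2 × 560/917.15 = 160.1 kPa

160 kPa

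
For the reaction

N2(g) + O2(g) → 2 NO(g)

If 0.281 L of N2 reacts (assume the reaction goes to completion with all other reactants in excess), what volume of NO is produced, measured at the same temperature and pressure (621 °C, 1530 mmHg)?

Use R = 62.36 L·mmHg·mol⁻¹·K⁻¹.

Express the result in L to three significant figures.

At constant T and P, gas volumes are in the mole ratio: V(NO) = (2/1) × 0.281 = 0.5620 L

0.562 L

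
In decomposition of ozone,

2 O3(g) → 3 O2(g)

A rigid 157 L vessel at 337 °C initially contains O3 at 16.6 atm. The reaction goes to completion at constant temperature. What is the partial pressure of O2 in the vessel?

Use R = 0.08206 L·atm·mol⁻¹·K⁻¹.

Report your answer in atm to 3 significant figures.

n(O3)₀ = PV/RT = (16.6 × 157) / (0.08206 × 610.15) = 52.05 mol
n(O2) = (3/2) × 52.05 = 78.07 mol
P(O2) = nRT/V = 78.07 × 0.08206 × 610.15 / 157 = 24.90 atm

24.9 atm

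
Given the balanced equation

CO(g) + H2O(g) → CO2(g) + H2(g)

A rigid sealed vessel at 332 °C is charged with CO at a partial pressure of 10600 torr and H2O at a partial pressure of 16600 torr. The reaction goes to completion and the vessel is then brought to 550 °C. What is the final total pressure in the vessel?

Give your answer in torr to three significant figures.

37000 torr

At constant V, partial pressures at 332 °C are proportional to moles, so apply stoichiometry directly to pressures.
P(H2O) required for 10600 torr of CO = (1/1) × 10600 = 10600 torr; available 16600 torr, so CO is limiting.
P(H2O) remaining = 16600 − (1/1) × 10600 = 6000 torr
P(gaseous products) = (1+1)/1 × 10600 = 21200 torr
P_total at 332 °C = 6000 + 21200 = 27200 torr
Scaling to 550 °C: P = 27200 × 823.15/605.15 = 37000 torr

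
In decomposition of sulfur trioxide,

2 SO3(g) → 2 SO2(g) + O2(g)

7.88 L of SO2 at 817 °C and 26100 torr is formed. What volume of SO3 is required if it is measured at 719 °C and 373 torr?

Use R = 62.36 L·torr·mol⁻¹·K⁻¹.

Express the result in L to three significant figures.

502 L

n(SO2) = PV/RT = (26100 × 7.88) / (62.36 × 1090.15) = 3.025 mol
n(SO3) = (2/2) × 3.025 = 3.025 mol
V = nRT/P = 3.025 × 62.36 × 992.15 / 373 = 501.8 L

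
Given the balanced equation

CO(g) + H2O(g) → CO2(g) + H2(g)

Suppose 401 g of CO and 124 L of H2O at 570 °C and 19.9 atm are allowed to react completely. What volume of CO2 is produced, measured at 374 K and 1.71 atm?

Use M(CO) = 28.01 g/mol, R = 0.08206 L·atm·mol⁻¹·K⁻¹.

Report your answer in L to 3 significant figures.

n(CO) = 401 / 28.01 = 14.32 mol
n(H2O) = PV/RT = (19.9 × 124) / (0.08206 × 843.15) = 35.66 mol
For 14.32 mol CO, stoichiometry requires (1/1) × 14.32 = 14.32 mol H2O; 35.66 mol is available, so CO is limiting.
n(CO2) = (1/1) × 14.32 = 14.32 mol
V(CO2) = nRT/P = 14.32 × 0.08206 × 374 / 1.71 = 257.0 L

257 L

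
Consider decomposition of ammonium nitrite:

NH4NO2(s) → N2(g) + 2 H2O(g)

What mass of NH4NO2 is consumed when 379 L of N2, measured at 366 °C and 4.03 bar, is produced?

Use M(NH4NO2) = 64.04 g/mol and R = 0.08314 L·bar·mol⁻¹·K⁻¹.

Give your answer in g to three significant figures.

1840 g

n(N2) = PV/RT = (4.03 × 379) / (0.08314 × 639.15) = 28.74 mol
n(NH4NO2) = (1/1) × 28.74 = 28.74 mol
m(NH4NO2) = 28.74 × 64.04 = 1841 g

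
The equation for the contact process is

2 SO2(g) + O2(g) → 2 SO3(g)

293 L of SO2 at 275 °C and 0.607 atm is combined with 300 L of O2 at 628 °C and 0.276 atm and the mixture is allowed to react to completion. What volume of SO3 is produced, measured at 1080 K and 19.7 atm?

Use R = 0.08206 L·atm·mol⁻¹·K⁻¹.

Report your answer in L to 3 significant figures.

n(SO2) = PV/RT = (0.607 × 293) / (0.08206 × 548.15) = 3.954 mol
n(O2) = PV/RT = (0.276 × 300) / (0.08206 × 901.15) = 1.120 mol
For 3.954 mol SO2, stoichiometry requires (1/2) × 3.954 = 1.977 mol O2; 1.120 mol is available, so O2 is limiting.
n(SO3) = (2/1) × 1.120 = 2.240 mol
V(SO3) = nRT/P = 2.240 × 0.08206 × 1080 / 19.7 = 10.08 L

10.1 L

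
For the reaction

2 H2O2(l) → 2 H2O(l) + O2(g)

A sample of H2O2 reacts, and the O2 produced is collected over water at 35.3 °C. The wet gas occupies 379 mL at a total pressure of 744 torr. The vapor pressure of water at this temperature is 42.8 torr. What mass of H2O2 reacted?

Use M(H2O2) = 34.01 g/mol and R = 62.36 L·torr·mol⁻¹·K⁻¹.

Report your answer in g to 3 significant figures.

P(O2) = 744 − 42.8 = 701.2 torr
n(O2) = PV/RT = (701.2 × 0.3790) / (62.36 × 308.45) = 0.01382 mol
n(H2O2) = (2/1) × 0.01382 = 0.02764 mol
m(H2O2) = 0.02764 × 34.01 = 0.9400 g

0.940 g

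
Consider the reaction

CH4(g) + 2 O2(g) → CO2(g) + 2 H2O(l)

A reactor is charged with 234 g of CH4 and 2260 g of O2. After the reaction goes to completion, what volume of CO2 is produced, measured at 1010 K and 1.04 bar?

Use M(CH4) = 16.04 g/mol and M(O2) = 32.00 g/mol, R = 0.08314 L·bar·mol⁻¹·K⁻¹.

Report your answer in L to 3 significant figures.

n(CH4) = 234 / 16.04 = 14.59 mol
n(O2) = 2260 / 32.00 = 70.62 mol
For 14.59 mol CH4, stoichiometry requires (2/1) × 14.59 = 29.18 mol O2; 70.62 mol is available, so CH4 is limiting.
n(CO2) = (1/1) × 14.59 = 14.59 mol
V(CO2) = nRT/P = 14.59 × 0.08314 × 1010 / 1.04 = 1178 L

1180 L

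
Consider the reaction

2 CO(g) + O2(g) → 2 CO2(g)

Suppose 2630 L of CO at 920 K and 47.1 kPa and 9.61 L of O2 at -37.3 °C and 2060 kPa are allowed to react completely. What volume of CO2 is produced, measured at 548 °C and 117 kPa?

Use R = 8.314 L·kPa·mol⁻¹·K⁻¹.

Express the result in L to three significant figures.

n(CO) = PV/RT = (47.1 × 2630) / (8.314 × 920) = 16.19 mol
n(O2) = PV/RT = (2060 × 9.61) / (8.314 × 235.85) = 10.10 mol
For 16.19 mol CO, stoichiometry requires (1/2) × 16.19 = 8.095 mol O2; 10.10 mol is available, so CO is limiting.
n(CO2) = (2/2) × 16.19 = 16.19 mol
V(CO2) = nRT/P = 16.19 × 8.314 × 821.15 / 117 = 944.7 L

945 L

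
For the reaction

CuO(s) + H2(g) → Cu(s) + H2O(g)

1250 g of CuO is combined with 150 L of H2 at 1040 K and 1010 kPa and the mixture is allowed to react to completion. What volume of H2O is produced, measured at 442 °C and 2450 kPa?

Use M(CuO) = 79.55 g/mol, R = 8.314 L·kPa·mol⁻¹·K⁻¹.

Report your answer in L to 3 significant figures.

38.1 L

n(CuO) = 1250 / 79.55 = 15.71 mol
n(H2) = PV/RT = (1010 × 150) / (8.314 × 1040) = 17.52 mol
For 15.71 mol CuO, stoichiometry requires (1/1) × 15.71 = 15.71 mol H2; 17.52 mol is available, so CuO is limiting.
n(H2O) = (1/1) × 15.71 = 15.71 mol
V(H2O) = nRT/P = 15.71 × 8.314 × 715.15 / 2450 = 38.13 L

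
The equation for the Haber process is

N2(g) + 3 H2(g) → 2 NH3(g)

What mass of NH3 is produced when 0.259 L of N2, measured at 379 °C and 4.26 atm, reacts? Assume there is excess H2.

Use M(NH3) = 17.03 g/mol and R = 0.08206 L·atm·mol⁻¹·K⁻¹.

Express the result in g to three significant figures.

0.702 g

n(N2) = PV/RT = (4.26 × 0.259) / (0.08206 × 652.15) = 0.02062 mol
n(NH3) = (2/1) × 0.02062 = 0.04124 mol
m(NH3) = 0.04124 × 17.03 = 0.7023 g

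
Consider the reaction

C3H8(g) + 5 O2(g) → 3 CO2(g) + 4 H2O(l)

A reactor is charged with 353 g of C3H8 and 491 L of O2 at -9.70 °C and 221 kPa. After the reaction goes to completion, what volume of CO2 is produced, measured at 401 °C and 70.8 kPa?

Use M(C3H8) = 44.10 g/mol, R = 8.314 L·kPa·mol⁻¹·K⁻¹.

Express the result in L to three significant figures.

1900 L

n(C3H8) = 353 / 44.10 = 8.005 mol
n(O2) = PV/RT = (221 × 491) / (8.314 × 263.45) = 49.54 mol
For 8.005 mol C3H8, stoichiometry requires (5/1) × 8.005 = 40.03 mol O2; 49.54 mol is available, so C3H8 is limiting.
n(CO2) = (3/1) × 8.005 = 24.02 mol
V(CO2) = nRT/P = 24.02 × 8.314 × 674.15 / 70.8 = 1902 L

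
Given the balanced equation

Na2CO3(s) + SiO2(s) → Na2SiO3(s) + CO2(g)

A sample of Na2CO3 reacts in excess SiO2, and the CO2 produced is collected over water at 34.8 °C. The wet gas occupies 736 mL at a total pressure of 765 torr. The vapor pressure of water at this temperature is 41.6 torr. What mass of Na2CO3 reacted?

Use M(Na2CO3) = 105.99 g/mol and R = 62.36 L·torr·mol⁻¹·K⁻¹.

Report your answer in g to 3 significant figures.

2.94 g

P(CO2) = 765 − 41.6 = 723.4 torr
n(CO2) = PV/RT = (723.4 × 0.7360) / (62.36 × 307.95) = 0.02772 mol
n(Na2CO3) = (1/1) × 0.02772 = 0.02772 mol
m(Na2CO3) = 0.02772 × 105.99 = 2.938 g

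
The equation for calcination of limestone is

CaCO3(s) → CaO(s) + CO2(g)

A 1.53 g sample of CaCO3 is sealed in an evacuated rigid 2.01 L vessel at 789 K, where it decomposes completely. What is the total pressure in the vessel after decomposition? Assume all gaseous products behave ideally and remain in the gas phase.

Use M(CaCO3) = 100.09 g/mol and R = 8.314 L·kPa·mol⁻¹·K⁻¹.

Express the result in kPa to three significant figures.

49.9 kPa

n(CaCO3) = 1.53 / 100.09 = 0.01529 mol
n(gas produced) = (1/1) × 0.01529 = 0.01529 mol
P = nRT/V = 0.01529 × 8.314 × 789 / 2.01 = 49.90 kPa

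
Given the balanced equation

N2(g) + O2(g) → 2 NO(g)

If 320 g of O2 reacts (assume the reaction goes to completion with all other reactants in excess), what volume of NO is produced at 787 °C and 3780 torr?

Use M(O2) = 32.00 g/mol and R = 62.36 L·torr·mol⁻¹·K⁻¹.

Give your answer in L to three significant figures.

n(O2) = 320.0 / 32.00 = 10.00 mol
n(NO) = (2/1) × 10.00 = 20.00 mol
V = nRT/P = 20.00 × 62.36 × 1060.15 / 3780 = 349.8 L

350 L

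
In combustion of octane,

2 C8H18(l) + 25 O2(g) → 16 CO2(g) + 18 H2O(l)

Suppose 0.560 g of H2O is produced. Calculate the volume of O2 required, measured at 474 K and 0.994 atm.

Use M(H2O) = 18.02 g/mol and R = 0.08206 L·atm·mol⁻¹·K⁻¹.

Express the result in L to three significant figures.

n(H2O) = 0.5600 / 18.02 = 0.03108 mol
n(O2) = (25/18) × 0.03108 = 0.04317 mol
V = nRT/P = 0.04317 × 0.08206 × 474 / 0.994 = 1.689 L

1.69 L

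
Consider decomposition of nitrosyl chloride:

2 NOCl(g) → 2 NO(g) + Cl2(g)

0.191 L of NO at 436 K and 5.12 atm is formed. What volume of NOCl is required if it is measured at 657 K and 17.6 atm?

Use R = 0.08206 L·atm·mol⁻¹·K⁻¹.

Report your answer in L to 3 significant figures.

n(NO) = PV/RT = (5.12 × 0.191) / (0.08206 × 436) = 0.02733 mol
n(NOCl) = (2/2) × 0.02733 = 0.02733 mol
V = nRT/P = 0.02733 × 0.08206 × 657 / 17.6 = 0.08372 L

0.0837 L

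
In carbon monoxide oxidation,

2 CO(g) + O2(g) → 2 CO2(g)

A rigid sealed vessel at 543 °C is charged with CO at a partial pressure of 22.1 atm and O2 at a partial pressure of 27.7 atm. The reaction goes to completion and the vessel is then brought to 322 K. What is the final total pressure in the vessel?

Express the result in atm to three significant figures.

15.3 atm

Because the vessel is rigid and T is held at 543 °C, work the stoichiometry in partial pressures (P_i = n_iRT/V).
P(O2) required for 22.1 atm of CO = (1/2) × 22.1 = 11.05 atm; available 27.7 atm, so CO is limiting.
P(O2) remaining = 27.7 − (1/2) × 22.1 = 16.65 atm
P(gaseous products) = (2)/2 × 22.1 = 22.10 atm
P_total at 543 °C = 16.65 + 22.10 = 38.75 atm
Scaling to 322 K: P = 38.75 × 322/816.15 = 15.29 atm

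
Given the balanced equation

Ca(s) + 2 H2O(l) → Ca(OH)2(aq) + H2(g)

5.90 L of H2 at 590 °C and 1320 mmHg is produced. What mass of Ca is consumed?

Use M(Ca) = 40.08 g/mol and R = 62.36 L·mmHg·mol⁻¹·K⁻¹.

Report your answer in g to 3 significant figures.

n(H2) = PV/RT = (1320 × 5.90) / (62.36 × 863.15) = 0.1447 mol
n(Ca) = (1/1) × 0.1447 = 0.1447 mol
m(Ca) = 0.1447 × 40.08 = 5.800 g

5.80 g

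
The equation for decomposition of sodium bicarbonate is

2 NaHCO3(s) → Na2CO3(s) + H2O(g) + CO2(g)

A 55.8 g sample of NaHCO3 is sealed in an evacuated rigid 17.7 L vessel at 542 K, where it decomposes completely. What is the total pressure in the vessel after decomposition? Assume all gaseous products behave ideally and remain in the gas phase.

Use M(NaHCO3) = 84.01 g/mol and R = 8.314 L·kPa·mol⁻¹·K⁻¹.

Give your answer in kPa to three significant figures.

n(NaHCO3) = 55.8 / 84.01 = 0.6642 mol
n(gas produced) = (2/2) × 0.6642 = 0.6642 mol
P = nRT/V = 0.6642 × 8.314 × 542 / 17.7 = 169.1 kPa

169 kPa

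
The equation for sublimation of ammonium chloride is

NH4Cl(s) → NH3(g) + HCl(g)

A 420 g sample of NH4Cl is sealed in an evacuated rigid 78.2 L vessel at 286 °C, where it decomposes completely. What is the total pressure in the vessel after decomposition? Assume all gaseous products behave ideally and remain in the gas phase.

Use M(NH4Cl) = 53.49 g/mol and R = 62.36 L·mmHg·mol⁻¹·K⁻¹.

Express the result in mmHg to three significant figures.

7000 mmHg

n(NH4Cl) = 420 / 53.49 = 7.852 mol
n(gas produced) = (2/1) × 7.852 = 15.70 mol
P = nRT/V = 15.70 × 62.36 × 559.15 / 78.2 = 7000 mmHg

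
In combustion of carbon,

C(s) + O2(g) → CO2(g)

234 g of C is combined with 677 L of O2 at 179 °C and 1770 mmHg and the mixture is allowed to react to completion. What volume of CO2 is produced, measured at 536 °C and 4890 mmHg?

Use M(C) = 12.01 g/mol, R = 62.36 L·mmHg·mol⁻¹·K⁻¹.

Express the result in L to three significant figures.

n(C) = 234 / 12.01 = 19.48 mol
n(O2) = PV/RT = (1770 × 677) / (62.36 × 452.15) = 42.50 mol
For 19.48 mol C, stoichiometry requires (1/1) × 19.48 = 19.48 mol O2; 42.50 mol is available, so C is limiting.
n(CO2) = (1/1) × 19.48 = 19.48 mol
V(CO2) = nRT/P = 19.48 × 62.36 × 809.15 / 4890 = 201.0 L

201 L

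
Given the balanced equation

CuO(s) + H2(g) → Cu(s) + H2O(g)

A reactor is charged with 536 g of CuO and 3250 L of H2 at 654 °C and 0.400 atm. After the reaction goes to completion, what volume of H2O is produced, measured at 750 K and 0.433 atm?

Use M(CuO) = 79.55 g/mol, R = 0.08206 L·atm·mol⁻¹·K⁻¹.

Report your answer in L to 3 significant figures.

n(CuO) = 536 / 79.55 = 6.738 mol
n(H2) = PV/RT = (0.400 × 3250) / (0.08206 × 927.15) = 17.09 mol
For 6.738 mol CuO, stoichiometry requires (1/1) × 6.738 = 6.738 mol H2; 17.09 mol is available, so CuO is limiting.
n(H2O) = (1/1) × 6.738 = 6.738 mol
V(H2O) = nRT/P = 6.738 × 0.08206 × 750 / 0.433 = 957.7 L

958 L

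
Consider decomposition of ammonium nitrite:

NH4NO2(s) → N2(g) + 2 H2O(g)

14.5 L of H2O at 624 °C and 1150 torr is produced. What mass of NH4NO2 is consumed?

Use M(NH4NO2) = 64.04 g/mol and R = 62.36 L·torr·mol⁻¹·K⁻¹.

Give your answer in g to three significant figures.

n(H2O) = PV/RT = (1150 × 14.5) / (62.36 × 897.15) = 0.2981 mol
n(NH4NO2) = (1/2) × 0.2981 = 0.1490 mol
m(NH4NO2) = 0.1490 × 64.04 = 9.542 g

9.54 g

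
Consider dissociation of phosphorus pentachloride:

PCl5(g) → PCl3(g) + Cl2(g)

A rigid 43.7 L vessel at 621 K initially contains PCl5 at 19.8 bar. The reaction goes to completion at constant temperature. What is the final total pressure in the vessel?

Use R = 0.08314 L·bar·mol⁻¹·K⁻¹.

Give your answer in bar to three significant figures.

39.6 bar

Rigid vessel, constant T ⇒ P scales with total gas moles (1 → 2).
P_final = (2/1) × 19.8 = 39.60 bar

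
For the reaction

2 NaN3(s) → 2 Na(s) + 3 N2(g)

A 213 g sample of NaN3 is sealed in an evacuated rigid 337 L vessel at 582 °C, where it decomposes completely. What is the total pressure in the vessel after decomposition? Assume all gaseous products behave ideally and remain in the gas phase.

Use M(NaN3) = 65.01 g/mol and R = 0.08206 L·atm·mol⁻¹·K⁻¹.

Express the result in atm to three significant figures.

n(NaN3) = 213 / 65.01 = 3.276 mol
n(gas produced) = (3/2) × 3.276 = 4.914 mol
P = nRT/V = 4.914 × 0.08206 × 855.15 / 337 = 1.023 atm

1.02 atm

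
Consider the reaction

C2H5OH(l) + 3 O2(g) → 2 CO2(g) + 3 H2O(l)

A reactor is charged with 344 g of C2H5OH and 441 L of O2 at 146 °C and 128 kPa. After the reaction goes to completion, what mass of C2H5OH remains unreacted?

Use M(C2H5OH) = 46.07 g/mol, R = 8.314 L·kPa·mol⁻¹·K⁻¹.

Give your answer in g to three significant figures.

95.2 g

n(C2H5OH) = 344 / 46.07 = 7.467 mol
n(O2) = PV/RT = (128 × 441) / (8.314 × 419.15) = 16.20 mol
For 7.467 mol C2H5OH, stoichiometry requires (3/1) × 7.467 = 22.40 mol O2; 16.20 mol is available, so O2 is limiting.
n(C2H5OH) consumed = (1/3) × 16.20 = 5.400 mol; remaining = 7.467 − 5.400 = 2.067 mol
m(C2H5OH) = 2.067 × 46.07 = 95.23 g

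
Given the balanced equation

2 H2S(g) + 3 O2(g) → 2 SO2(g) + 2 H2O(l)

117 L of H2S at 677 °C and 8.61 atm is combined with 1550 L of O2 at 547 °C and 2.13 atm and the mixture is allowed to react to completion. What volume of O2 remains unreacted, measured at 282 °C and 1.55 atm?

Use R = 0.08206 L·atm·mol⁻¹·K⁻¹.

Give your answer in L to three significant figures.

n(H2S) = PV/RT = (8.61 × 117) / (0.08206 × 950.15) = 12.92 mol
n(O2) = PV/RT = (2.13 × 1550) / (0.08206 × 820.15) = 49.06 mol
For 12.92 mol H2S, stoichiometry requires (3/2) × 12.92 = 19.38 mol O2; 49.06 mol is available, so H2S is limiting.
n(O2) consumed = (3/2) × 12.92 = 19.38 mol; remaining = 49.06 − 19.38 = 29.68 mol
V(O2) = nRT/P = 29.68 × 0.08206 × 555.15 / 1.55 = 872.3 L

872 L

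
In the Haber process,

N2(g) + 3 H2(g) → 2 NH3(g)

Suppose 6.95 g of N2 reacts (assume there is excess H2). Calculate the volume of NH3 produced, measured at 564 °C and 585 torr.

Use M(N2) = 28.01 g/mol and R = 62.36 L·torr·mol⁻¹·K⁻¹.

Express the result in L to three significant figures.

44.3 L

n(N2) = 6.950 / 28.01 = 0.2481 mol
n(NH3) = (2/1) × 0.2481 = 0.4962 mol
V = nRT/P = 0.4962 × 62.36 × 837.15 / 585 = 44.28 L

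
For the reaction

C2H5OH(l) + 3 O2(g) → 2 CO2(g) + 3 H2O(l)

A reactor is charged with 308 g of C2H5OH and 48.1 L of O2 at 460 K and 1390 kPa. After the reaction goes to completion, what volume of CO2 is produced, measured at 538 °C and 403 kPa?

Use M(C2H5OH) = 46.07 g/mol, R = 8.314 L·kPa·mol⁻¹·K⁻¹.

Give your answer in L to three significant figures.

n(C2H5OH) = 308 / 46.07 = 6.685 mol
n(O2) = PV/RT = (1390 × 48.1) / (8.314 × 460) = 17.48 mol
For 6.685 mol C2H5OH, stoichiometry requires (3/1) × 6.685 = 20.05 mol O2; 17.48 mol is available, so O2 is limiting.
n(CO2) = (2/3) × 17.48 = 11.65 mol
V(CO2) = nRT/P = 11.65 × 8.314 × 811.15 / 403 = 195.0 L

195 L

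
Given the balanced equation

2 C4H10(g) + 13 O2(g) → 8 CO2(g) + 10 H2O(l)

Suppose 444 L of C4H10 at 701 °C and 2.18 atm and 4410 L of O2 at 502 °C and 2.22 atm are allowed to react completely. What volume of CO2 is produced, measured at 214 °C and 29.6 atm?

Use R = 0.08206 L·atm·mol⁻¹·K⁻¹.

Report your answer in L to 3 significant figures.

65.4 L

n(C4H10) = PV/RT = (2.18 × 444) / (0.08206 × 974.15) = 12.11 mol
n(O2) = PV/RT = (2.22 × 4410) / (0.08206 × 775.15) = 153.9 mol
For 12.11 mol C4H10, stoichiometry requires (13/2) × 12.11 = 78.72 mol O2; 153.9 mol is available, so C4H10 is limiting.
n(CO2) = (8/2) × 12.11 = 48.44 mol
V(CO2) = nRT/P = 48.44 × 0.08206 × 487.15 / 29.6 = 65.42 L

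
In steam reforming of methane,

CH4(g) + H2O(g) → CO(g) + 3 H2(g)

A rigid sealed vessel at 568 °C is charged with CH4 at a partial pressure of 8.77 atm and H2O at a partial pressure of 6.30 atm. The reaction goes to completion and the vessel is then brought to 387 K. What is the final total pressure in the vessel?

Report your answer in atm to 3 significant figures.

12.7 atm

Because the vessel is rigid and T is held at 568 °C, work the stoichiometry in partial pressures (P_i = n_iRT/V).
P(H2O) required for 8.77 atm of CH4 = (1/1) × 8.77 = 8.770 atm; available 6.30 atm, so H2O is limiting.
P(CH4) remaining = 8.77 − (1/1) × 6.30 = 2.470 atm
P(gaseous products) = (1+3)/1 × 6.30 = 25.20 atm
P_total at 568 °C = 2.470 + 25.20 = 27.67 atm
Scaling to 387 K: P = 27.67 × 387/841.15 = 12.73 atm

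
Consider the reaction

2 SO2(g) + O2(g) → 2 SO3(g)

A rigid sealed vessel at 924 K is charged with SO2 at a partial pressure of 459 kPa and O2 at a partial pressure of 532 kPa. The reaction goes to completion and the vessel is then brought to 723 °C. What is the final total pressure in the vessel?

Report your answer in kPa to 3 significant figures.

Because the vessel is rigid and T is held at 924 K, work the stoichiometry in partial pressures (P_i = n_iRT/V).
P(O2) required for 459 kPa of SO2 = (1/2) × 459 = 229.5 kPa; available 532 kPa, so SO2 is limiting.
P(O2) remaining = 532 − (1/2) × 459 = 302.5 kPa
P(gaseous products) = (2)/2 × 459 = 459.0 kPa
P_total at 924 K = 302.5 + 459.0 = 761.5 kPa
Scaling to 723 °C: P = 761.5 × 996.15/924 = 821.0 kPa

821 kPa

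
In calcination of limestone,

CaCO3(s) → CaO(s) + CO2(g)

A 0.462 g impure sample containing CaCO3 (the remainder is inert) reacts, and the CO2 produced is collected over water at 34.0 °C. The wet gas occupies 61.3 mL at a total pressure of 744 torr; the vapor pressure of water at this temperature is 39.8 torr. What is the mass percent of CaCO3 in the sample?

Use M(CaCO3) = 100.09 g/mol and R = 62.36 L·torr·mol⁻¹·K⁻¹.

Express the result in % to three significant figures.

P(CO2) = 744 − 39.8 = 704.2 torr
n(CO2) = PV/RT = (704.2 × 0.06130) / (62.36 × 307.15) = 0.002254 mol
n(CaCO3) = (1/1) × 0.002254 = 0.002254 mol
m(CaCO3) = 0.002254 × 100.09 = 0.2256 g
%CaCO3 = 0.2256 / 0.462 × 100 = 48.83%

48.8 %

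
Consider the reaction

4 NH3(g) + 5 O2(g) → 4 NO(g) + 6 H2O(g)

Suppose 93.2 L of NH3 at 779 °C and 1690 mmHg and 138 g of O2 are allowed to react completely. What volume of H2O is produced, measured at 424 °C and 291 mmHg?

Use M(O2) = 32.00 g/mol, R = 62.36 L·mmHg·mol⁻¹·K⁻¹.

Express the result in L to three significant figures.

538 L

n(NH3) = PV/RT = (1690 × 93.2) / (62.36 × 1052.15) = 2.401 mol
n(O2) = 138 / 32.00 = 4.312 mol
For 2.401 mol NH3, stoichiometry requires (5/4) × 2.401 = 3.001 mol O2; 4.312 mol is available, so NH3 is limiting.
n(H2O) = (6/4) × 2.401 = 3.601 mol
V(H2O) = nRT/P = 3.601 × 62.36 × 697.15 / 291 = 538.0 L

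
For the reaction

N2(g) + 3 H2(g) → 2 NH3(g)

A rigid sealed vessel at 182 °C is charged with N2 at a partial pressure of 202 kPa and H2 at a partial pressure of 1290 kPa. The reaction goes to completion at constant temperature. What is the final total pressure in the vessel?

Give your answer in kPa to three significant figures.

With V and T fixed, P_i ∝ n_i, so the mole ratios apply directly to partial pressures at 182 °C.
P(H2) required for 202 kPa of N2 = (3/1) × 202 = 606.0 kPa; available 1290 kPa, so N2 is limiting.
P(H2) remaining = 1290 − (3/1) × 202 = 684.0 kPa
P(gaseous products) = (2)/1 × 202 = 404.0 kPa
P_total at 182 °C = 684.0 + 404.0 = 1088 kPa

1090 kPa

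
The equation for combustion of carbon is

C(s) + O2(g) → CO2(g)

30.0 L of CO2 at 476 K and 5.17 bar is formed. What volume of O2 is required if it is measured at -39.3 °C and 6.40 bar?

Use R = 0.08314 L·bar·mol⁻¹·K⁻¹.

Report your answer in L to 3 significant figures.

n(CO2) = PV/RT = (5.17 × 30.0) / (0.08314 × 476) = 3.919 mol
n(O2) = (1/1) × 3.919 = 3.919 mol
V = nRT/P = 3.919 × 0.08314 × 233.85 / 6.40 = 11.91 L

11.9 L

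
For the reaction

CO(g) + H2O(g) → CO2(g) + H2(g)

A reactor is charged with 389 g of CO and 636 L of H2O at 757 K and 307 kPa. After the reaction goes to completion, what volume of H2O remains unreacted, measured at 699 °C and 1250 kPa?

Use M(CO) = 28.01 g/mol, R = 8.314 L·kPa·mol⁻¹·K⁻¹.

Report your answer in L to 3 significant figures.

n(CO) = 389 / 28.01 = 13.89 mol
n(H2O) = PV/RT = (307 × 636) / (8.314 × 757) = 31.02 mol
For 13.89 mol CO, stoichiometry requires (1/1) × 13.89 = 13.89 mol H2O; 31.02 mol is available, so CO is limiting.
n(H2O) consumed = (1/1) × 13.89 = 13.89 mol; remaining = 31.02 − 13.89 = 17.13 mol
V(H2O) = nRT/P = 17.13 × 8.314 × 972.15 / 1250 = 110.8 L

111 L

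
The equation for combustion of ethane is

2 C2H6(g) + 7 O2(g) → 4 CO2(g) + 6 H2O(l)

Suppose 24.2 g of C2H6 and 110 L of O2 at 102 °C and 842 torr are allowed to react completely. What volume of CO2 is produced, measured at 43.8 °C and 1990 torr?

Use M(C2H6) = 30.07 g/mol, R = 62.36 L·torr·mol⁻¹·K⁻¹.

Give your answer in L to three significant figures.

16.0 L

n(C2H6) = 24.2 / 30.07 = 0.8048 mol
n(O2) = PV/RT = (842 × 110) / (62.36 × 375.15) = 3.959 mol
For 0.8048 mol C2H6, stoichiometry requires (7/2) × 0.8048 = 2.817 mol O2; 3.959 mol is available, so C2H6 is limiting.
n(CO2) = (4/2) × 0.8048 = 1.610 mol
V(CO2) = nRT/P = 1.610 × 62.36 × 316.95 / 1990 = 15.99 L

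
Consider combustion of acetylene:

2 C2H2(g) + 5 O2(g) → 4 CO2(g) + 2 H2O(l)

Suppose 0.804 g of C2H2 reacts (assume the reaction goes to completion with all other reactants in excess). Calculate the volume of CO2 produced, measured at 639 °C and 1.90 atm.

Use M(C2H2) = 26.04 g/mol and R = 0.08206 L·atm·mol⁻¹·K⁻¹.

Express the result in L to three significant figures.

n(C2H2) = 0.8040 / 26.04 = 0.03088 mol
n(CO2) = (4/2) × 0.03088 = 0.06176 mol
V = nRT/P = 0.06176 × 0.08206 × 912.15 / 1.90 = 2.433 L

2.43 L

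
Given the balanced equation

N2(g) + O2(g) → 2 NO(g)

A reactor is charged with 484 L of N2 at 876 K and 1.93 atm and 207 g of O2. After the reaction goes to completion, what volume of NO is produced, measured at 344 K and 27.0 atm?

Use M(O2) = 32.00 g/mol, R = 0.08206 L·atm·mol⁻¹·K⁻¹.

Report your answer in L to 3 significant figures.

13.5 L

n(N2) = PV/RT = (1.93 × 484) / (0.08206 × 876) = 12.99 mol
n(O2) = 207 / 32.00 = 6.469 mol
For 12.99 mol N2, stoichiometry requires (1/1) × 12.99 = 12.99 mol O2; 6.469 mol is available, so O2 is limiting.
n(NO) = (2/1) × 6.469 = 12.94 mol
V(NO) = nRT/P = 12.94 × 0.08206 × 344 / 27.0 = 13.53 L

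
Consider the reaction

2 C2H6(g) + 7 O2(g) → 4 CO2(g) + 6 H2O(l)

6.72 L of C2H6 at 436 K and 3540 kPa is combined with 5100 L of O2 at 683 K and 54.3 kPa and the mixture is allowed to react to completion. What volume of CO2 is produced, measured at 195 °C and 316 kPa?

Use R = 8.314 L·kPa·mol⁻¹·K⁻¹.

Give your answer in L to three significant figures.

n(C2H6) = PV/RT = (3540 × 6.72) / (8.314 × 436) = 6.563 mol
n(O2) = PV/RT = (54.3 × 5100) / (8.314 × 683) = 48.77 mol
For 6.563 mol C2H6, stoichiometry requires (7/2) × 6.563 = 22.97 mol O2; 48.77 mol is available, so C2H6 is limiting.
n(CO2) = (4/2) × 6.563 = 13.13 mol
V(CO2) = nRT/P = 13.13 × 8.314 × 468.15 / 316 = 161.7 L

162 L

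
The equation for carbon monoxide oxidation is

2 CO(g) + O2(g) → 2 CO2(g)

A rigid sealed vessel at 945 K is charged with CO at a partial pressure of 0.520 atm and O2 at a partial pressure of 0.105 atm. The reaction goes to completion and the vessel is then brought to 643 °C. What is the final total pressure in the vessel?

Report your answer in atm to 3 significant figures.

0.504 atm

Because the vessel is rigid and T is held at 945 K, work the stoichiometry in partial pressures (P_i = n_iRT/V).
P(O2) required for 0.520 atm of CO = (1/2) × 0.520 = 0.2600 atm; available 0.105 atm, so O2 is limiting.
P(CO) remaining = 0.520 − (2/1) × 0.105 = 0.3100 atm
P(gaseous products) = (2)/1 × 0.105 = 0.2100 atm
P_total at 945 K = 0.3100 + 0.2100 = 0.5200 atm
Scaling to 643 °C: P = 0.5200 × 916.15/945 = 0.5041 atm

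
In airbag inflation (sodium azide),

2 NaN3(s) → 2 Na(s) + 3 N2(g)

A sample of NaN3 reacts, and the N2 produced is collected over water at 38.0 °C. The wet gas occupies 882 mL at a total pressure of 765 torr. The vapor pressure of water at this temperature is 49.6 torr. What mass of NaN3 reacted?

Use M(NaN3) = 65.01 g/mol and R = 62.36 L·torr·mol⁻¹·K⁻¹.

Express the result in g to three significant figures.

1.41 g

P(N2) = 765 − 49.6 = 715.4 torr
n(N2) = PV/RT = (715.4 × 0.8820) / (62.36 × 311.15) = 0.03252 mol
n(NaN3) = (2/3) × 0.03252 = 0.02168 mol
m(NaN3) = 0.02168 × 65.01 = 1.409 g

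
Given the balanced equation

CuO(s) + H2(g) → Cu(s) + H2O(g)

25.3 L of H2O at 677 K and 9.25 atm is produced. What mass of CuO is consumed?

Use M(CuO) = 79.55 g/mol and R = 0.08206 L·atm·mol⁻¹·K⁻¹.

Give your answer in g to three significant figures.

335 g

n(H2O) = PV/RT = (9.25 × 25.3) / (0.08206 × 677) = 4.213 mol
n(CuO) = (1/1) × 4.213 = 4.213 mol
m(CuO) = 4.213 × 79.55 = 335.1 g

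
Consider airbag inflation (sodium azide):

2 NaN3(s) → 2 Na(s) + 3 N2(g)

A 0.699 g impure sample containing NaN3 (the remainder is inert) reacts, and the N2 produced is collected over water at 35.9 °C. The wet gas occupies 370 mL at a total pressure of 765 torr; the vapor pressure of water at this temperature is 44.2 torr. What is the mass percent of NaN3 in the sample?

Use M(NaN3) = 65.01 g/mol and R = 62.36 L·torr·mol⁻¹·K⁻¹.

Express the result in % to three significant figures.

85.8 %

P(N2) = 765 − 44.2 = 720.8 torr
n(N2) = PV/RT = (720.8 × 0.3700) / (62.36 × 309.05) = 0.01384 mol
n(NaN3) = (2/3) × 0.01384 = 0.009227 mol
m(NaN3) = 0.009227 × 65.01 = 0.5998 g
%NaN3 = 0.5998 / 0.699 × 100 = 85.81%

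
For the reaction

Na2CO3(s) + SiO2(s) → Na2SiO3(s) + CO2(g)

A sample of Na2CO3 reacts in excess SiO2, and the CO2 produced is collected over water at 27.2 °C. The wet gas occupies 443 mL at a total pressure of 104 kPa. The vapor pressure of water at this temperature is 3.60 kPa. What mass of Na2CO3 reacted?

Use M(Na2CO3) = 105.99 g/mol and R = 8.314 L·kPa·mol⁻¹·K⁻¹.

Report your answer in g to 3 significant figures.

P(CO2) = 104 − 3.60 = 100.4 kPa
n(CO2) = PV/RT = (100.4 × 0.4430) / (8.314 × 300.35) = 0.01781 mol
n(Na2CO3) = (1/1) × 0.01781 = 0.01781 mol
m(Na2CO3) = 0.01781 × 105.99 = 1.888 g

1.89 g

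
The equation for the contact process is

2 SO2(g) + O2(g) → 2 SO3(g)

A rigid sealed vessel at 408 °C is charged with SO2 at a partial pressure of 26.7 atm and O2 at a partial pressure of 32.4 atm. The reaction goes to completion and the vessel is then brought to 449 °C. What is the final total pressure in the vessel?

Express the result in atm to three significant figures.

48.5 atm

With V and T fixed, P_i ∝ n_i, so the mole ratios apply directly to partial pressures at 408 °C.
P(O2) required for 26.7 atm of SO2 = (1/2) × 26.7 = 13.35 atm; available 32.4 atm, so SO2 is limiting.
P(O2) remaining = 32.4 − (1/2) × 26.7 = 19.05 atm
P(gaseous products) = (2)/2 × 26.7 = 26.70 atm
P_total at 408 °C = 19.05 + 26.70 = 45.75 atm
Scaling to 449 °C: P = 45.75 × 722.15/681.15 = 48.50 atm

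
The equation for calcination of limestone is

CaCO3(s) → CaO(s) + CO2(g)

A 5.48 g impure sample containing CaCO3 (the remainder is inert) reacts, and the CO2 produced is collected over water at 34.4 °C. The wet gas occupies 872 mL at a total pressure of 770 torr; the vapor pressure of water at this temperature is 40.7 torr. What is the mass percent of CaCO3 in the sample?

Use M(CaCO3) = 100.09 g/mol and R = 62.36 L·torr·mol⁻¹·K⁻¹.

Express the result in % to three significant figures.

P(CO2) = 770 − 40.7 = 729.3 torr
n(CO2) = PV/RT = (729.3 × 0.8720) / (62.36 × 307.55) = 0.03316 mol
n(CaCO3) = (1/1) × 0.03316 = 0.03316 mol
m(CaCO3) = 0.03316 × 100.09 = 3.319 g
%CaCO3 = 3.319 / 5.48 × 100 = 60.57%

60.6 %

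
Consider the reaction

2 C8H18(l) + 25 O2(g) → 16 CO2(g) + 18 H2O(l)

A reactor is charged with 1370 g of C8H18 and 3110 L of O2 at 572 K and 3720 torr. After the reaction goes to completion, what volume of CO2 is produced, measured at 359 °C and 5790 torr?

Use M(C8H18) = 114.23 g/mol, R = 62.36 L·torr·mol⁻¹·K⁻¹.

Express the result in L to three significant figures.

n(C8H18) = 1370 / 114.23 = 11.99 mol
n(O2) = PV/RT = (3720 × 3110) / (62.36 × 572) = 324.3 mol
For 11.99 mol C8H18, stoichiometry requires (25/2) × 11.99 = 149.9 mol O2; 324.3 mol is available, so C8H18 is limiting.
n(CO2) = (16/2) × 11.99 = 95.92 mol
V(CO2) = nRT/P = 95.92 × 62.36 × 632.15 / 5790 = 653.1 L

653 L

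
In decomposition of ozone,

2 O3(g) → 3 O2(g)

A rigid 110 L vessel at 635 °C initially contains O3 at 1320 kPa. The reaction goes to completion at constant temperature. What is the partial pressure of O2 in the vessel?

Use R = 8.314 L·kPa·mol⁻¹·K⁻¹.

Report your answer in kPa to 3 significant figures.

n(O3)₀ = PV/RT = (1320 × 110) / (8.314 × 908.15) = 19.23 mol
n(O2) = (3/2) × 19.23 = 28.84 mol
P(O2) = nRT/V = 28.84 × 8.314 × 908.15 / 110 = 1980 kPa

1980 kPa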